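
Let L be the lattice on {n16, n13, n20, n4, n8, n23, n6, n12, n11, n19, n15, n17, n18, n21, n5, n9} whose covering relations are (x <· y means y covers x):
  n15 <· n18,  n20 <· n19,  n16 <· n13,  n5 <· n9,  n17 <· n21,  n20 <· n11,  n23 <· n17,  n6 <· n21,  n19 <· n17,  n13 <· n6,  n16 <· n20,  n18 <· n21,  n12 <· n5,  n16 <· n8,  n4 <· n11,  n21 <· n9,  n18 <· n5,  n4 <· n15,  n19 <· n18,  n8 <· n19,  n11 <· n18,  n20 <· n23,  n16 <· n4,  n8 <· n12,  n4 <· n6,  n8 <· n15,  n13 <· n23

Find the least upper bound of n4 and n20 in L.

Common upper bounds of {n4, n20}: n11, n18, n21, n5, n9.
The least among these is n11.

n11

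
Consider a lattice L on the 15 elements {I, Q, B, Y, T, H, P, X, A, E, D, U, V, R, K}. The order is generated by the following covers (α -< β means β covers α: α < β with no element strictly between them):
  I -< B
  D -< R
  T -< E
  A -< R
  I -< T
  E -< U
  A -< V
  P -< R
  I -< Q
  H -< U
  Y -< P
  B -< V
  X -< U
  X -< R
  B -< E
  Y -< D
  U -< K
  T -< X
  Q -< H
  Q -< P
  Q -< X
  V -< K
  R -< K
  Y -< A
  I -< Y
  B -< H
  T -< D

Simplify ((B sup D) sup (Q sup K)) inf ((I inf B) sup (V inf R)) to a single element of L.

A

B ∨ D = K
Q ∨ K = K
K ∨ K = K
I ∧ B = I
V ∧ R = A
I ∨ A = A
K ∧ A = A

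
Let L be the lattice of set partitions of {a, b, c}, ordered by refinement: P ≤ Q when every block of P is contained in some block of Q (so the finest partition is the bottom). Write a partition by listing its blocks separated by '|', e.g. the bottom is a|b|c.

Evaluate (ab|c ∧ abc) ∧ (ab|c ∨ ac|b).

ab|c ∧ abc = ab|c
ab|c ∨ ac|b = abc
ab|c ∧ abc = ab|c

ab|c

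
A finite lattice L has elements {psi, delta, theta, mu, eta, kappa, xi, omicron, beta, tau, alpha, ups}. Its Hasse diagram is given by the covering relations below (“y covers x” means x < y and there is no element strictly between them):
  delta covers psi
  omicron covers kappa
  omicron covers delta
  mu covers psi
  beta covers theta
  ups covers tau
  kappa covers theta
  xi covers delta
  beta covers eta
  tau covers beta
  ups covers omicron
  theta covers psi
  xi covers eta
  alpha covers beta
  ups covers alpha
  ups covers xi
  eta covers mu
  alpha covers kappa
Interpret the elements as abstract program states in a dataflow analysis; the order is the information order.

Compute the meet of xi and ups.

Common lower bounds of {xi, ups}: delta, eta, mu, psi, xi.
The greatest among these is xi.

xi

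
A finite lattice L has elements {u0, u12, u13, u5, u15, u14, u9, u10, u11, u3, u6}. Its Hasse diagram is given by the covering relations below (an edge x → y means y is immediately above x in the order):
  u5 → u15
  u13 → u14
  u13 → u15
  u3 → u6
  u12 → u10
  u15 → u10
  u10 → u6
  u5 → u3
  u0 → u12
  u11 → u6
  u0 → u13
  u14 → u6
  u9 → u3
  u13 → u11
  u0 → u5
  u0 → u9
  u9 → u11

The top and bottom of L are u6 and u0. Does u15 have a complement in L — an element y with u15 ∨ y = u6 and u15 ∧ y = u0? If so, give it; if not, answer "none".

Need y with u15 ∨ y = u6 and u15 ∧ y = u0.
Checking each element gives: u9.

u9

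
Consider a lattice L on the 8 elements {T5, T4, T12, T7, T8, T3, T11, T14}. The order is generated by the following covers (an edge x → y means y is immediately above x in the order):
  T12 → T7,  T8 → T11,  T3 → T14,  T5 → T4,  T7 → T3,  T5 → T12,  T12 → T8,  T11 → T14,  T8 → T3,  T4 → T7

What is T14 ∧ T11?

T11

Common lower bounds of {T14, T11}: T11, T12, T5, T8.
The greatest among these is T11.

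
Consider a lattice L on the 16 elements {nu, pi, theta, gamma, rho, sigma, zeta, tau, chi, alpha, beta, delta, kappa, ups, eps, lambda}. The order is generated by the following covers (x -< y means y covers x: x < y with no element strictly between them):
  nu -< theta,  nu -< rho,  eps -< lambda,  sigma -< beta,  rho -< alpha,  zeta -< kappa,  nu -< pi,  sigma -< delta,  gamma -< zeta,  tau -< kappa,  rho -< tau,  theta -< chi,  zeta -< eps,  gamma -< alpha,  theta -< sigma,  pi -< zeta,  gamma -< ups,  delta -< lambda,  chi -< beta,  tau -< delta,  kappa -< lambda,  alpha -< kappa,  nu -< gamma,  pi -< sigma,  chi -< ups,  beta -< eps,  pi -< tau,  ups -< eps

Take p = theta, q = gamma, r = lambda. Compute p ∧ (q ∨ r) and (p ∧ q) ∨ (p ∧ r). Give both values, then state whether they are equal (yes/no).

theta; theta; yes

q ∨ r = lambda, so p ∧ (q ∨ r) = theta ∧ lambda = theta.
p ∧ q = nu and p ∧ r = theta, so (p ∧ q) ∨ (p ∧ r) = nu ∨ theta = theta.
Equal: yes.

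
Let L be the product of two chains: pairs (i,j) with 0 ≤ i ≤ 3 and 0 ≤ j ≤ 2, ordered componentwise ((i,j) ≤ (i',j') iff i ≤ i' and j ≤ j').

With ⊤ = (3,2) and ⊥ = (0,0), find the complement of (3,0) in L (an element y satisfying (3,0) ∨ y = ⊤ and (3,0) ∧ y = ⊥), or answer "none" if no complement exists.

(0,2)

Need y with (3,0) ∨ y = (3,2) and (3,0) ∧ y = (0,0).
Checking each element gives: (0,2).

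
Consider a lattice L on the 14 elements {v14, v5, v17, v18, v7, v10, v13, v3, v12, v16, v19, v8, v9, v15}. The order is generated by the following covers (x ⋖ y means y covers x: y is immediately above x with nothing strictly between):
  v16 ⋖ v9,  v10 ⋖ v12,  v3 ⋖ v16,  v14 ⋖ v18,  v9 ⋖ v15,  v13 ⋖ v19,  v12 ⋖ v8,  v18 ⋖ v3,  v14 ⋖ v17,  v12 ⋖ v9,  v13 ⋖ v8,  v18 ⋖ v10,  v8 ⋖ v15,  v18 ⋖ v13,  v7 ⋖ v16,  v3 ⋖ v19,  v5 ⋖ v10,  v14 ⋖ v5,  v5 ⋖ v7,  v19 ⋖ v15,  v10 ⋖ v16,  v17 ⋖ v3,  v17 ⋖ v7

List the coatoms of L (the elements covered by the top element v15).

v19, v8, v9

The coatoms are exactly the elements covered by v15: v19, v8, v9.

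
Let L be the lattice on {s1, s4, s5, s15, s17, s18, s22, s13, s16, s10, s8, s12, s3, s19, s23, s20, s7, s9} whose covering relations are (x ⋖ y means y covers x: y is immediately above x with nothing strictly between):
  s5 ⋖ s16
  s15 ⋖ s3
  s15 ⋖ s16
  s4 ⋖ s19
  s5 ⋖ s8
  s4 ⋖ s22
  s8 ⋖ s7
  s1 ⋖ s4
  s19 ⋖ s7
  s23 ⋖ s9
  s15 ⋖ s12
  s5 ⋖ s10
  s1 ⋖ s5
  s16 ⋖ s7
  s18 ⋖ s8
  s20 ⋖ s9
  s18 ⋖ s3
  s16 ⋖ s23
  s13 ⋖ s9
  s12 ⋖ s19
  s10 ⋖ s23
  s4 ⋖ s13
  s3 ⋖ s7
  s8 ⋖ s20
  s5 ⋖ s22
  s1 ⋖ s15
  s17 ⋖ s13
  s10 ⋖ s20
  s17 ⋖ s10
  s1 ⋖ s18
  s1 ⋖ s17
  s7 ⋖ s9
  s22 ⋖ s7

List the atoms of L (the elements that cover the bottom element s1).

The atoms are exactly the elements that cover s1: s15, s17, s18, s4, s5.

s15, s17, s18, s4, s5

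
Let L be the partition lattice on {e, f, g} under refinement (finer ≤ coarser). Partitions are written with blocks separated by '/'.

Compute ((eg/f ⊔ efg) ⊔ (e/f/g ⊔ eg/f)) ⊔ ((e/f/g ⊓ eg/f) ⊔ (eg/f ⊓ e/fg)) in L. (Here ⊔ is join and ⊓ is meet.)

eg/f ∨ efg = efg
e/f/g ∨ eg/f = eg/f
efg ∨ eg/f = efg
e/f/g ∧ eg/f = e/f/g
eg/f ∧ e/fg = e/f/g
e/f/g ∨ e/f/g = e/f/g
efg ∨ e/f/g = efg

efg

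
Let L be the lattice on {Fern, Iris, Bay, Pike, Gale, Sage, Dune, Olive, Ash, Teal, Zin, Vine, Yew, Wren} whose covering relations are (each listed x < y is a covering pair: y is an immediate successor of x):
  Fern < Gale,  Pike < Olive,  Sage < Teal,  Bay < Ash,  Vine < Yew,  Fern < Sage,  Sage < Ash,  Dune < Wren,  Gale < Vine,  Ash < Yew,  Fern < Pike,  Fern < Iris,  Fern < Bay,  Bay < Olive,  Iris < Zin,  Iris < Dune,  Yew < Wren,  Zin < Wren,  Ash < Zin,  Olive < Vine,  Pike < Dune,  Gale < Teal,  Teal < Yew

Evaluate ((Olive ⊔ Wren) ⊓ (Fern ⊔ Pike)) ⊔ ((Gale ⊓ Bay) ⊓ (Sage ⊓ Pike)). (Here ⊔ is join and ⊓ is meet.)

Olive ∨ Wren = Wren
Fern ∨ Pike = Pike
Wren ∧ Pike = Pike
Gale ∧ Bay = Fern
Sage ∧ Pike = Fern
Fern ∧ Fern = Fern
Pike ∨ Fern = Pike

Pike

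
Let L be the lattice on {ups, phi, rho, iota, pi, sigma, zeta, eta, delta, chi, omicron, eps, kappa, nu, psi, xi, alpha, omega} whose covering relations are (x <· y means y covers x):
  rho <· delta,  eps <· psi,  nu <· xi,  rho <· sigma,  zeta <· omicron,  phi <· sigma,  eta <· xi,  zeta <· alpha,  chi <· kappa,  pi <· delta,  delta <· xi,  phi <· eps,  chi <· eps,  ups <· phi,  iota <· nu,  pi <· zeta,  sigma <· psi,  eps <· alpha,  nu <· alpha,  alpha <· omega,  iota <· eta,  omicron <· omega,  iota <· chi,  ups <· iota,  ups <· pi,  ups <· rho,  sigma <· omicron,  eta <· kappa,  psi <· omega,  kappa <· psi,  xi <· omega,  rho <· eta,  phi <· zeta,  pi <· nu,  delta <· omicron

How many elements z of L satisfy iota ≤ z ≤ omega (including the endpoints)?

10

The interval [iota, omega] = {alpha, chi, eps, eta, iota, kappa, nu, omega, psi, xi}, which has 10 elements.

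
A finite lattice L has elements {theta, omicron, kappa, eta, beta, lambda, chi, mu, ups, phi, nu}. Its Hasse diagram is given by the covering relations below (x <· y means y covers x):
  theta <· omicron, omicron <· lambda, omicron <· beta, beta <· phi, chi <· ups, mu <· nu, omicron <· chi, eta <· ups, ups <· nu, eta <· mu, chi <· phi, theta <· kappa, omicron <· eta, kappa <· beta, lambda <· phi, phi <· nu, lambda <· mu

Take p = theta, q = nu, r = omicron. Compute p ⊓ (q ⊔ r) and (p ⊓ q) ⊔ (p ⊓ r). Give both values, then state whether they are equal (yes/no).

q ⊔ r = nu, so p ⊓ (q ⊔ r) = theta ⊓ nu = theta.
p ⊓ q = theta and p ⊓ r = theta, so (p ⊓ q) ⊔ (p ⊓ r) = theta ⊔ theta = theta.
Equal: yes.

theta; theta; yes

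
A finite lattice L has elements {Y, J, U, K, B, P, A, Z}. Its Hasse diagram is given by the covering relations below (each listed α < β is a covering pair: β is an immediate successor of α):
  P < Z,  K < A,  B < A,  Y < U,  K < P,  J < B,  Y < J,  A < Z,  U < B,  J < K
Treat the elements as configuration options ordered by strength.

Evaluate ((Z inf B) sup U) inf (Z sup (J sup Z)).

Z ∧ B = B
B ∨ U = B
J ∨ Z = Z
Z ∨ Z = Z
B ∧ Z = B

B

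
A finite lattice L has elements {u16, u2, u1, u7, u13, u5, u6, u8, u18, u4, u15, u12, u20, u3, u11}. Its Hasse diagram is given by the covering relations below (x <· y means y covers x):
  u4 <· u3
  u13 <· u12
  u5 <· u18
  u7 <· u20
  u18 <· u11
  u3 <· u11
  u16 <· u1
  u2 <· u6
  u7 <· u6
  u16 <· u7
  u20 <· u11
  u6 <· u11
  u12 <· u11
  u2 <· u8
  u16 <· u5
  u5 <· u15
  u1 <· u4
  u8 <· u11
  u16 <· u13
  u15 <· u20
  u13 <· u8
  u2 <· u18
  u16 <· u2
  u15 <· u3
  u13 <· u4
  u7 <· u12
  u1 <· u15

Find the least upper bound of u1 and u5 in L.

u15

Common upper bounds of {u1, u5}: u11, u15, u20, u3.
The least among these is u15.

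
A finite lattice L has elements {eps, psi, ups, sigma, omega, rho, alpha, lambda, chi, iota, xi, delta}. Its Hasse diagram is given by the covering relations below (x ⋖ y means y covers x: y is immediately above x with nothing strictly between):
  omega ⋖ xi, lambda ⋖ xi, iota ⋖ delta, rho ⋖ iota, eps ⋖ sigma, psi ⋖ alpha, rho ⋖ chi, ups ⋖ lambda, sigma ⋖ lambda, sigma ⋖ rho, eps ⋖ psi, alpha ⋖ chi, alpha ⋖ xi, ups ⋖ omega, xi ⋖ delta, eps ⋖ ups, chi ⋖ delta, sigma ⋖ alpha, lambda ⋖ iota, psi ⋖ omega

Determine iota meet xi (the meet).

Common lower bounds of {iota, xi}: eps, lambda, sigma, ups.
The greatest among these is lambda.

lambda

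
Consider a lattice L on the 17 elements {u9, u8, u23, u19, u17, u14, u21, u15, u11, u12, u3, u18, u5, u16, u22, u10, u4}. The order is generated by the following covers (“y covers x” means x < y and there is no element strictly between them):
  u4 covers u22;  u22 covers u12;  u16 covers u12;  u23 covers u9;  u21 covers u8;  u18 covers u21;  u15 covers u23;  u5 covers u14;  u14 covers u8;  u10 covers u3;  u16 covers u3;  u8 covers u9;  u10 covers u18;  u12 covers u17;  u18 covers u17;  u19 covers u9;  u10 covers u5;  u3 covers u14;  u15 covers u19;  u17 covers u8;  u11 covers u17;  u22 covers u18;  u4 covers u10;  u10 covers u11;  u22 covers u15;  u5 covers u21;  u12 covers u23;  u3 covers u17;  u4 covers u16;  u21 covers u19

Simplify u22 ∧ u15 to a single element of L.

u22 ∧ u15 = u15

u15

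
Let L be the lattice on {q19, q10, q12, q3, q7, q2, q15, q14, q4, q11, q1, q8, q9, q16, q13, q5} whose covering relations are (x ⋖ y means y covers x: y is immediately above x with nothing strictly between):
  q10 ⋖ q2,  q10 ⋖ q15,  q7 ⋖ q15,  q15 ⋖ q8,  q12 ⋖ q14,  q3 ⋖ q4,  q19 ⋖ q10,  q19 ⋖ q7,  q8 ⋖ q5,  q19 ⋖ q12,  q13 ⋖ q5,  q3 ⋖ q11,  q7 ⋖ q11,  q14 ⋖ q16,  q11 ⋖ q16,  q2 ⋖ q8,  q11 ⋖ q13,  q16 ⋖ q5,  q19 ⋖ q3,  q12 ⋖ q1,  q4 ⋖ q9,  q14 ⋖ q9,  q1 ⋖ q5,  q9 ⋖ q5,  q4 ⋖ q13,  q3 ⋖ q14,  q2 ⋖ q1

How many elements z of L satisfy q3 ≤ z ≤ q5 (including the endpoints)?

The interval [q3, q5] = {q11, q13, q14, q16, q3, q4, q5, q9}, which has 8 elements.

8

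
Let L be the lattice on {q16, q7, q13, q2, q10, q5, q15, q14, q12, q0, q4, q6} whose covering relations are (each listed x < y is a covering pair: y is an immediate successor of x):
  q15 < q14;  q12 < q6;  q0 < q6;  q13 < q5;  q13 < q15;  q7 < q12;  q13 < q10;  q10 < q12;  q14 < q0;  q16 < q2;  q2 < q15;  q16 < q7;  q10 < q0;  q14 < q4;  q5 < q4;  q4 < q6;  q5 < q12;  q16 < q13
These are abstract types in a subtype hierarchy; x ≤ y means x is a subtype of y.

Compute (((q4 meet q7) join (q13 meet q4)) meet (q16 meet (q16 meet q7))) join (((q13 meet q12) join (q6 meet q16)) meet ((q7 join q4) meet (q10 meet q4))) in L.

q4 ∧ q7 = q16
q13 ∧ q4 = q13
q16 ∨ q13 = q13
q16 ∧ q7 = q16
q16 ∧ q16 = q16
q13 ∧ q16 = q16
q13 ∧ q12 = q13
q6 ∧ q16 = q16
q13 ∨ q16 = q13
q7 ∨ q4 = q6
q10 ∧ q4 = q13
q6 ∧ q13 = q13
q13 ∧ q13 = q13
q16 ∨ q13 = q13

q13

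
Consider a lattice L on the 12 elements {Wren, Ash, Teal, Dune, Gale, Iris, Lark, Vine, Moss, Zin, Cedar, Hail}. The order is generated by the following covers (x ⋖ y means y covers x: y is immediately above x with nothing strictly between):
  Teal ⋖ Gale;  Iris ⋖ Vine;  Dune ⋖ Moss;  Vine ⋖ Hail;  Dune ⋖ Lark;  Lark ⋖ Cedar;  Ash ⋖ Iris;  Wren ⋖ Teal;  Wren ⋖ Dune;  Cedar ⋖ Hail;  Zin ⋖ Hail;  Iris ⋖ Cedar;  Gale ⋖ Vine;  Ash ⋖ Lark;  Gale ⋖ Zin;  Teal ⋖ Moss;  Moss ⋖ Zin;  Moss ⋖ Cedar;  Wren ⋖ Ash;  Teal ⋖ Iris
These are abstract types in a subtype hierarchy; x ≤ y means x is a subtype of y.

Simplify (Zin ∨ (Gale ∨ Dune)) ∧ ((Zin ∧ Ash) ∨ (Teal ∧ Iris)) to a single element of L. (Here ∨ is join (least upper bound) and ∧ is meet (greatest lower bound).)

Gale ∨ Dune = Zin
Zin ∨ Zin = Zin
Zin ∧ Ash = Wren
Teal ∧ Iris = Teal
Wren ∨ Teal = Teal
Zin ∧ Teal = Teal

Teal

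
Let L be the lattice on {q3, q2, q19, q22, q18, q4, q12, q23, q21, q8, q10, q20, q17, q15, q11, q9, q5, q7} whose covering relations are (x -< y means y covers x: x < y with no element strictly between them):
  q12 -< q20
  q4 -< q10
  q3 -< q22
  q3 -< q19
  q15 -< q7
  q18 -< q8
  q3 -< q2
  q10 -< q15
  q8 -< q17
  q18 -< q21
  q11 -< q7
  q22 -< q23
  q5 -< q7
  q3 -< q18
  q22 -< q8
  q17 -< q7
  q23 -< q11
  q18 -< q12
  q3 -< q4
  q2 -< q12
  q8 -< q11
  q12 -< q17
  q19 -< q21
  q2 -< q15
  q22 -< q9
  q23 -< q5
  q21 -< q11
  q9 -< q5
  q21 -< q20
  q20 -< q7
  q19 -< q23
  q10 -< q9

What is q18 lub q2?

Common upper bounds of {q18, q2}: q12, q17, q20, q7.
The least among these is q12.

q12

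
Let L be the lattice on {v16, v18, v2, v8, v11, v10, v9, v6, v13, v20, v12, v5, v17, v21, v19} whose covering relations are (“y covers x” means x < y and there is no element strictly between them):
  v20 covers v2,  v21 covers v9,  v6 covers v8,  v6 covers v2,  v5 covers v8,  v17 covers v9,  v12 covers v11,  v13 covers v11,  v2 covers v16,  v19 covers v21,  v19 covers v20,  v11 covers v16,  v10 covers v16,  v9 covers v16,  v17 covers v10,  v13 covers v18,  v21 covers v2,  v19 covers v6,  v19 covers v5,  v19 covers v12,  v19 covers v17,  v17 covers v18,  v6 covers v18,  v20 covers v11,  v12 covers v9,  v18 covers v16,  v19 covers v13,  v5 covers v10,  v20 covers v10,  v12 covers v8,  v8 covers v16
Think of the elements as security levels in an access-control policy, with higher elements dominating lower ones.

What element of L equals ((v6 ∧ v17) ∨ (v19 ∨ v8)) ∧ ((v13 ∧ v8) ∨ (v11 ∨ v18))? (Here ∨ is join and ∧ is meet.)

v13

v6 ∧ v17 = v18
v19 ∨ v8 = v19
v18 ∨ v19 = v19
v13 ∧ v8 = v16
v11 ∨ v18 = v13
v16 ∨ v13 = v13
v19 ∧ v13 = v13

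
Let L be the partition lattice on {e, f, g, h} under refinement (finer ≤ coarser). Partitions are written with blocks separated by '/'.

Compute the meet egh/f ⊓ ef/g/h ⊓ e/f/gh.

e/f/g/h

The meet (common refinement) of egh/f, ef/g/h, e/f/gh intersects blocks pairwise, giving e/f/g/h.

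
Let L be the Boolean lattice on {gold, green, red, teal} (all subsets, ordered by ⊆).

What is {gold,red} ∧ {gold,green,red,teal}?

Under ⊆, meet is intersection: {gold,red} ∩ {gold,green,red,teal} = {gold,red}.

{gold,red}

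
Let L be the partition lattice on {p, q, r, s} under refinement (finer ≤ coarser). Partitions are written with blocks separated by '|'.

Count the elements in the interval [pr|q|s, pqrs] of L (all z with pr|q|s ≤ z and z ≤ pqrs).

5

The interval [pr|q|s, pqrs] = {pqrs, pqr|s, prs|q, pr|qs, pr|q|s}, which has 5 elements.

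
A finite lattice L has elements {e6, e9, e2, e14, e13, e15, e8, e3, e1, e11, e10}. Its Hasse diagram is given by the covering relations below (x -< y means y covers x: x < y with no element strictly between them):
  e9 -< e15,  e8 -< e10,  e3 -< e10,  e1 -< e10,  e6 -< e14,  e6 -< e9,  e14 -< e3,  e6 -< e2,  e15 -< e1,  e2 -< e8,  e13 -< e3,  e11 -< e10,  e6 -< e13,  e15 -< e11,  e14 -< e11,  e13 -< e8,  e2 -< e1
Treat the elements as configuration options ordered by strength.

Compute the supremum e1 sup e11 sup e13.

Common upper bounds of {e1, e11, e13}: e10.
The least among these is e10.

e10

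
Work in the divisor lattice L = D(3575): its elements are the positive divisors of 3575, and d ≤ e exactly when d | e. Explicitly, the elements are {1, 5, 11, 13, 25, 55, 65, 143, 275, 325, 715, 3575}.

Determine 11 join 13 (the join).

Common upper bounds of {11, 13}: 143, 3575, 715.
The least among these is 143.

143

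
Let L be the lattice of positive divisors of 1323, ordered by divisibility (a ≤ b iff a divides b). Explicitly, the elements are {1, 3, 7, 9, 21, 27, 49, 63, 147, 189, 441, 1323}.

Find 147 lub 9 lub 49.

441

Common upper bounds of {147, 9, 49}: 1323, 441.
The least among these is 441.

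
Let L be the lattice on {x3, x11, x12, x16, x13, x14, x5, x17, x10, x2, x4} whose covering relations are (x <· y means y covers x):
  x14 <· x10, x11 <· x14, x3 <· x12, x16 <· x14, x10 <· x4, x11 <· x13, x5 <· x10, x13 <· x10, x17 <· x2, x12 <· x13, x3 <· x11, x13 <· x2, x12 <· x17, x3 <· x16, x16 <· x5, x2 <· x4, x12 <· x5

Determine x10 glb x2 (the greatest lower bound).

x13

Common lower bounds of {x10, x2}: x11, x12, x13, x3.
The greatest among these is x13.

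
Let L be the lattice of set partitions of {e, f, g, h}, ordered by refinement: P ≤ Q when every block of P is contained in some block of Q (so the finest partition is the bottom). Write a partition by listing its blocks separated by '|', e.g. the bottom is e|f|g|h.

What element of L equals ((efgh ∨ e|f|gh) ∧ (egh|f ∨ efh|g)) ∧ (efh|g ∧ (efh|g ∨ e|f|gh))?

efh|g

efgh ∨ e|f|gh = efgh
egh|f ∨ efh|g = efgh
efgh ∧ efgh = efgh
efh|g ∨ e|f|gh = efgh
efh|g ∧ efgh = efh|g
efgh ∧ efh|g = efh|g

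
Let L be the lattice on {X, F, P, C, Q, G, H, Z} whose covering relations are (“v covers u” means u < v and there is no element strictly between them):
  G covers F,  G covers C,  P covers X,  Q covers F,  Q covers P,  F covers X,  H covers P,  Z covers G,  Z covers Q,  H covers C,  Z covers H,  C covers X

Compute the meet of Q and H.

P

Common lower bounds of {Q, H}: P, X.
The greatest among these is P.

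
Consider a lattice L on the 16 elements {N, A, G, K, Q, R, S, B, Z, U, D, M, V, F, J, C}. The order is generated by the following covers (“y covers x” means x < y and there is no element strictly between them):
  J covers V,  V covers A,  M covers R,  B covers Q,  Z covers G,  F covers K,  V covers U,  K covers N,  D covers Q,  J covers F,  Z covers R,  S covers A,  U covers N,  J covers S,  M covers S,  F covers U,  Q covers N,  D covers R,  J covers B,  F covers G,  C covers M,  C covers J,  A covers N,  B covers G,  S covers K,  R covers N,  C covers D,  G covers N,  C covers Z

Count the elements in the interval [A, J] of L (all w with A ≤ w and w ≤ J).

The interval [A, J] = {A, J, S, V}, which has 4 elements.

4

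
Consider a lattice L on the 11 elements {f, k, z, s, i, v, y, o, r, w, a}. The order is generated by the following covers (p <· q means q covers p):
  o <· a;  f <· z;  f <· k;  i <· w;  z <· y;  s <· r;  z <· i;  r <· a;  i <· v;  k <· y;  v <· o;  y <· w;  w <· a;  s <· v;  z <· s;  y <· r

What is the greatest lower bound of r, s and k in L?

Common lower bounds of {r, s, k}: f.
The greatest among these is f.

f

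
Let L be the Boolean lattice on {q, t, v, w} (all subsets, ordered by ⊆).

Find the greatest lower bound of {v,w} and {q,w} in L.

Common lower bounds of {{v,w}, {q,w}}: {w}, {}.
The greatest among these is {w}.

{w}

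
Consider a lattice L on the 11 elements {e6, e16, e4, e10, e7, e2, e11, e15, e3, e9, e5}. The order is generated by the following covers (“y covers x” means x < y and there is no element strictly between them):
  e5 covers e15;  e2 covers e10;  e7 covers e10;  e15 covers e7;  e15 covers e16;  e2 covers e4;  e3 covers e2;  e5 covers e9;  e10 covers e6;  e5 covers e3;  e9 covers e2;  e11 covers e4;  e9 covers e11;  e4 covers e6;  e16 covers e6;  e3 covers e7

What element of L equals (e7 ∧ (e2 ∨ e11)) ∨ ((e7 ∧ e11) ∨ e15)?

e15

e2 ∨ e11 = e9
e7 ∧ e9 = e10
e7 ∧ e11 = e6
e6 ∨ e15 = e15
e10 ∨ e15 = e15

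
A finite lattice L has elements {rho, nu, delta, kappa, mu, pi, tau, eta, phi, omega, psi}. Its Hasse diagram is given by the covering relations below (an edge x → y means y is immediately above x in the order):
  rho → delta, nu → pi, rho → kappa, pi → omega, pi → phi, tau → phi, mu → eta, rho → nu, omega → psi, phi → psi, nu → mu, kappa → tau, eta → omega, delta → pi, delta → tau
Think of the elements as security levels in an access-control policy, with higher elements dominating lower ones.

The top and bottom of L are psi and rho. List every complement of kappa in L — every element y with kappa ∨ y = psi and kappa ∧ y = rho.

Need y with kappa ∨ y = psi and kappa ∧ y = rho.
Checking each element gives: eta, mu, omega.

eta, mu, omega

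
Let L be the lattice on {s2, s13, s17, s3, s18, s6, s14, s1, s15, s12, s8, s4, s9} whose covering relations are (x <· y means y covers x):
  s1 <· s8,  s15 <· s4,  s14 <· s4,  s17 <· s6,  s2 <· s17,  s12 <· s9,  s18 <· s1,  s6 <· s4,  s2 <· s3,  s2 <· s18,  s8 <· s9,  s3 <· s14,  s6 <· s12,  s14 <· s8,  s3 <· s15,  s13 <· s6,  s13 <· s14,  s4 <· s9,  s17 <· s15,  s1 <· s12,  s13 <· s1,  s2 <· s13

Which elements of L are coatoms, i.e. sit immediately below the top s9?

s12, s4, s8

The coatoms are exactly the elements covered by s9: s12, s4, s8.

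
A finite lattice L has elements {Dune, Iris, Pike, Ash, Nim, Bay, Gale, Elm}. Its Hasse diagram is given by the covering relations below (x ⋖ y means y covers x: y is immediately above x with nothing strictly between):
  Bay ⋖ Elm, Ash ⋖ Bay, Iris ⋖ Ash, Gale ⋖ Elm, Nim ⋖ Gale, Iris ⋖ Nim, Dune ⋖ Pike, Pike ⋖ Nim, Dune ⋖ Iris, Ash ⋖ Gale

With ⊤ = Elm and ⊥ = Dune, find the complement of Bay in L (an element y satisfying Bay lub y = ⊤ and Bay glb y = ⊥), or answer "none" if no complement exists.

Need y with Bay ∨ y = Elm and Bay ∧ y = Dune.
Checking each element gives: Pike.

Pike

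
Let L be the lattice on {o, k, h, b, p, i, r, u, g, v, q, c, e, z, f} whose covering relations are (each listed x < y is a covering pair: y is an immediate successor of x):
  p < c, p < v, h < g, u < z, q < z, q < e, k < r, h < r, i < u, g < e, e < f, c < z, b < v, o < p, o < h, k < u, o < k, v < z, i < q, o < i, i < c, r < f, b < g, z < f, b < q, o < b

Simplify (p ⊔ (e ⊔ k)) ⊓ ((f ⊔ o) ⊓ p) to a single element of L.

e ∨ k = f
p ∨ f = f
f ∨ o = f
f ∧ p = p
f ∧ p = p

p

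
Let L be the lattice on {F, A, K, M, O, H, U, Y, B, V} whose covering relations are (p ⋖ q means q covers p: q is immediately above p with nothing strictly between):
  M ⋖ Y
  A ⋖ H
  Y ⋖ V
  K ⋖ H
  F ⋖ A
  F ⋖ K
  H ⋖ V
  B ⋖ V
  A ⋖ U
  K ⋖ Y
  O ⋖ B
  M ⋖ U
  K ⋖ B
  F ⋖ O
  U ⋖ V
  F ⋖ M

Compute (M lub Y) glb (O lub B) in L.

K

M ∨ Y = Y
O ∨ B = B
Y ∧ B = K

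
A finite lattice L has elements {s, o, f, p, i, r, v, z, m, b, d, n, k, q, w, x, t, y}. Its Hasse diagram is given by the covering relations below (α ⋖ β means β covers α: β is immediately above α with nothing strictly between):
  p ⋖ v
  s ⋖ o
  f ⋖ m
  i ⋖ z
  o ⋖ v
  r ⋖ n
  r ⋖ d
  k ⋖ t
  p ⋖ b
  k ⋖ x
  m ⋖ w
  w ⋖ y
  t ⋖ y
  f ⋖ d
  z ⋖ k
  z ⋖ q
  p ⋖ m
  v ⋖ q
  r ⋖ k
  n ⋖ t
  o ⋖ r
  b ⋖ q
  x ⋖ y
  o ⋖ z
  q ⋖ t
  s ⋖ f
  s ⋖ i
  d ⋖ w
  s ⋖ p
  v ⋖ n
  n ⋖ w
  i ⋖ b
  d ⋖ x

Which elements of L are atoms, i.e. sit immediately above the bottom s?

The atoms are exactly the elements that cover s: f, i, o, p.

f, i, o, p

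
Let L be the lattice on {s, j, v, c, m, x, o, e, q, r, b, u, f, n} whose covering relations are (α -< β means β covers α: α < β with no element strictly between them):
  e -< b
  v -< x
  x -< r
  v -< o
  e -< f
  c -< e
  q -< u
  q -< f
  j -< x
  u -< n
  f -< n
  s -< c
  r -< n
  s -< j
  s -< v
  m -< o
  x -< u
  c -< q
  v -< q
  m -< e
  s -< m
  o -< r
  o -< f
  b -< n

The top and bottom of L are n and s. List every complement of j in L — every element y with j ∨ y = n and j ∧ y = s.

Need y with j ∨ y = n and j ∧ y = s.
Checking each element gives: b, e, f.

b, e, f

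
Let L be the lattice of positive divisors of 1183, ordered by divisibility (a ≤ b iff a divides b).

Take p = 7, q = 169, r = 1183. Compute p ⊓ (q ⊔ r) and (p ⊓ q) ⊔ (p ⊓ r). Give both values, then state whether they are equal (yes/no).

q ⊔ r = 1183, so p ⊓ (q ⊔ r) = 7 ⊓ 1183 = 7.
p ⊓ q = 1 and p ⊓ r = 7, so (p ⊓ q) ⊔ (p ⊓ r) = 1 ⊔ 7 = 7.
Equal: yes.

7; 7; yes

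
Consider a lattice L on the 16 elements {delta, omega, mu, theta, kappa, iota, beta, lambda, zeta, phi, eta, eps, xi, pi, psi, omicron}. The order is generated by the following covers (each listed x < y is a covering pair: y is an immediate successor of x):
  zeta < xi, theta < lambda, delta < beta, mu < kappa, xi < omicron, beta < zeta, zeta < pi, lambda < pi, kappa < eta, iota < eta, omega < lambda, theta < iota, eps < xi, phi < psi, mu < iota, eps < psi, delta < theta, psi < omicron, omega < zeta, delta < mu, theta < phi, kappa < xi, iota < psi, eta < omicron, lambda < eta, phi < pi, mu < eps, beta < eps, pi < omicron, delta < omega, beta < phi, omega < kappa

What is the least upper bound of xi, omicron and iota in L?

omicron

Common upper bounds of {xi, omicron, iota}: omicron.
The least among these is omicron.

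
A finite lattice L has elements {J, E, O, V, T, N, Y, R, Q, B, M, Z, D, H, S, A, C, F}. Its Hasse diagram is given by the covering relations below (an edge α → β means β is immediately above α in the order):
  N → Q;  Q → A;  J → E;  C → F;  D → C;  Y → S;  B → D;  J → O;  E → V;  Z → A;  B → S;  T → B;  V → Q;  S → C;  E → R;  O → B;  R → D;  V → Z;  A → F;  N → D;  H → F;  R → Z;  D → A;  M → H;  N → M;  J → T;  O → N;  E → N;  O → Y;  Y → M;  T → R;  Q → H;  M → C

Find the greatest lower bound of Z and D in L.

Common lower bounds of {Z, D}: E, J, R, T.
The greatest among these is R.

R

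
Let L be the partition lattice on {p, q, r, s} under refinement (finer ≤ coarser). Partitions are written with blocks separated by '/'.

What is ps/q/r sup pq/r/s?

The join of ps/q/r and pq/r/s merges any blocks that overlap across the partitions, giving pqs/r.

pqs/r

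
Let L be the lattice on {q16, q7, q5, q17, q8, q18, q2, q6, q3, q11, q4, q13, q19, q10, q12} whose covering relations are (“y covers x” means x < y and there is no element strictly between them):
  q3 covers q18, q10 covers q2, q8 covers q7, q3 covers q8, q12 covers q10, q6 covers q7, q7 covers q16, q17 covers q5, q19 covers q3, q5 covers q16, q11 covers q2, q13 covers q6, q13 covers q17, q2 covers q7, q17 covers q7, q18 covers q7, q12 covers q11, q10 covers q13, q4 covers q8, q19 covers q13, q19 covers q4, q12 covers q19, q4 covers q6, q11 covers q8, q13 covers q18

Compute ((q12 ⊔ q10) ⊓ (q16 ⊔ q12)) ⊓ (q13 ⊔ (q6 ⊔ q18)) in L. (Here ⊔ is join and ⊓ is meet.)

q13

q12 ∨ q10 = q12
q16 ∨ q12 = q12
q12 ∧ q12 = q12
q6 ∨ q18 = q13
q13 ∨ q13 = q13
q12 ∧ q13 = q13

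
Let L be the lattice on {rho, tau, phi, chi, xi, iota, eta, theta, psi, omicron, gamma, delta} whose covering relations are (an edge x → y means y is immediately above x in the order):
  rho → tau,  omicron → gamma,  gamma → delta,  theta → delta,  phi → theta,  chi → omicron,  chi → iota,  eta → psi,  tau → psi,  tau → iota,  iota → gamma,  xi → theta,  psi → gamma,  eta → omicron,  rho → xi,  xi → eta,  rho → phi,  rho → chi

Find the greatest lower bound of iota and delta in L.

Common lower bounds of {iota, delta}: chi, iota, rho, tau.
The greatest among these is iota.

iota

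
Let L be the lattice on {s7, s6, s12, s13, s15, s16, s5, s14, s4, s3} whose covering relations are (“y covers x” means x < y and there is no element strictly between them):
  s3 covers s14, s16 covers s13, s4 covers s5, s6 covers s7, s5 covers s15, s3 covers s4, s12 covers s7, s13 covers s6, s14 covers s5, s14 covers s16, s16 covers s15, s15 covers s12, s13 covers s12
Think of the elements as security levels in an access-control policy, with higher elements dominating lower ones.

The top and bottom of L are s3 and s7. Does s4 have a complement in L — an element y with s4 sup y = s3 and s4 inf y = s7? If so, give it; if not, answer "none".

s6

Need y with s4 ∨ y = s3 and s4 ∧ y = s7.
Checking each element gives: s6.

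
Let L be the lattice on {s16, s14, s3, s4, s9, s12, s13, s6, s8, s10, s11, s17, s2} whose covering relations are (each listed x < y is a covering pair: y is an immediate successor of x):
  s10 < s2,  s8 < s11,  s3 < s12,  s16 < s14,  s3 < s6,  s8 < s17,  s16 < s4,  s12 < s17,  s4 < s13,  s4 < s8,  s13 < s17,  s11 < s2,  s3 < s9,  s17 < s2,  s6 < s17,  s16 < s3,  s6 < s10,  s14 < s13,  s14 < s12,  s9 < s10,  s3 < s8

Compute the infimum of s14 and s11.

Common lower bounds of {s14, s11}: s16.
The greatest among these is s16.

s16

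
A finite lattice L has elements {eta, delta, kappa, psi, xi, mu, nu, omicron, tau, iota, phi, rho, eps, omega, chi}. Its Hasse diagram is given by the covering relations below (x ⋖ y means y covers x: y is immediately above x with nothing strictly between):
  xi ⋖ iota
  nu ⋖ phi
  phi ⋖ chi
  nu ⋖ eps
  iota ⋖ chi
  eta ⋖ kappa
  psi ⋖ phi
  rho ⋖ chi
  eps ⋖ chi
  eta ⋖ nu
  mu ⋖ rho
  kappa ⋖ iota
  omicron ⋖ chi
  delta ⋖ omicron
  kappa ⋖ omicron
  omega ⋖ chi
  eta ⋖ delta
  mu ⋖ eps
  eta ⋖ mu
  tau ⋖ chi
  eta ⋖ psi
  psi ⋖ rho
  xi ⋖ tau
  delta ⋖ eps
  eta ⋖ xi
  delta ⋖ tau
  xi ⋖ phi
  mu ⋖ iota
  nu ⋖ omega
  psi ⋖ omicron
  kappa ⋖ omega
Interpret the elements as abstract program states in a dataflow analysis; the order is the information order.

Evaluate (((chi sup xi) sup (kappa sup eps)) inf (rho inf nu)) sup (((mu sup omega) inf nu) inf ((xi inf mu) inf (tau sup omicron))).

chi ∨ xi = chi
kappa ∨ eps = chi
chi ∨ chi = chi
rho ∧ nu = eta
chi ∧ eta = eta
mu ∨ omega = chi
chi ∧ nu = nu
xi ∧ mu = eta
tau ∨ omicron = chi
eta ∧ chi = eta
nu ∧ eta = eta
eta ∨ eta = eta

eta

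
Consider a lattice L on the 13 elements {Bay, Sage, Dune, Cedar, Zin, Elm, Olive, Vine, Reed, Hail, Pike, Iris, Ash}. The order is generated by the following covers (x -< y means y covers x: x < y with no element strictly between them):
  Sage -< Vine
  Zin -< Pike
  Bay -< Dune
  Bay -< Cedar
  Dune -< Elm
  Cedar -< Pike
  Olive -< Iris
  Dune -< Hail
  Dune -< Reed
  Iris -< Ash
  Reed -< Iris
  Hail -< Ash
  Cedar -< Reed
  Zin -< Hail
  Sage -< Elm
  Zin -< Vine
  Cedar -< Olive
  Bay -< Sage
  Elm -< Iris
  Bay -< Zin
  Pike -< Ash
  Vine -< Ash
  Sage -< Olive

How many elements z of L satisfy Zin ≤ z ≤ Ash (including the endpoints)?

5

The interval [Zin, Ash] = {Ash, Hail, Pike, Vine, Zin}, which has 5 elements.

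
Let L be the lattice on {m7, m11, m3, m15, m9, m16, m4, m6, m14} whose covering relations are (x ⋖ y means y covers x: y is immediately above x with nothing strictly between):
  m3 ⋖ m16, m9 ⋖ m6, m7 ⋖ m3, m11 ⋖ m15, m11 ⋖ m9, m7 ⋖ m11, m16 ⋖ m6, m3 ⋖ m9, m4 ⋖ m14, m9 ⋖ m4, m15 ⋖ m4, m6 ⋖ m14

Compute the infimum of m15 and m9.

Common lower bounds of {m15, m9}: m11, m7.
The greatest among these is m11.

m11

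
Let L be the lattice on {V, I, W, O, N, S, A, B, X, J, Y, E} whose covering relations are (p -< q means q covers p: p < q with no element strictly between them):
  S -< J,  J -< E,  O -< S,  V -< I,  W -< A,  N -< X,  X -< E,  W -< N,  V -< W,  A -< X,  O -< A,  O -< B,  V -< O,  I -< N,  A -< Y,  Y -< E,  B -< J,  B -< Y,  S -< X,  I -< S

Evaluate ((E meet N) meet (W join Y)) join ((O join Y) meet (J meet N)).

E ∧ N = N
W ∨ Y = Y
N ∧ Y = W
O ∨ Y = Y
J ∧ N = I
Y ∧ I = V
W ∨ V = W

W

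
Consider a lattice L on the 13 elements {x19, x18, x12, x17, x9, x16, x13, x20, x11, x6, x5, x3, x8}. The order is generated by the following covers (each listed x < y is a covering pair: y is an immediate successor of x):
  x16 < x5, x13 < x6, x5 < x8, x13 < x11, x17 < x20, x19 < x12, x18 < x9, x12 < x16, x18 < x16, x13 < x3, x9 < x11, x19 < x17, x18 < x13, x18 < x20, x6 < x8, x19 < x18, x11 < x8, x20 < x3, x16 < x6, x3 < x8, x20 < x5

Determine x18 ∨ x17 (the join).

Common upper bounds of {x18, x17}: x20, x3, x5, x8.
The least among these is x20.

x20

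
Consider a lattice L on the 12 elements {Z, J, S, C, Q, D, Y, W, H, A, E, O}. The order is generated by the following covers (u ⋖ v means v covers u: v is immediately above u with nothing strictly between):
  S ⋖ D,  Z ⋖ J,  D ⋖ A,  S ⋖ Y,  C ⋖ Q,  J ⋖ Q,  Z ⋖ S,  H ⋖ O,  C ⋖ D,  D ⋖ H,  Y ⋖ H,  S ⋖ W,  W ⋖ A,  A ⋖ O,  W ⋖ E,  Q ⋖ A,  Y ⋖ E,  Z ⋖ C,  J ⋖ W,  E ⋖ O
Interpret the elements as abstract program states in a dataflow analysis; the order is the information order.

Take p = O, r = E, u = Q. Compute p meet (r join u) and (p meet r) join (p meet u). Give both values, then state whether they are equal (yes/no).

r join u = O, so p meet (r join u) = O meet O = O.
p meet r = E and p meet u = Q, so (p meet r) join (p meet u) = E join Q = O.
Equal: yes.

O; O; yes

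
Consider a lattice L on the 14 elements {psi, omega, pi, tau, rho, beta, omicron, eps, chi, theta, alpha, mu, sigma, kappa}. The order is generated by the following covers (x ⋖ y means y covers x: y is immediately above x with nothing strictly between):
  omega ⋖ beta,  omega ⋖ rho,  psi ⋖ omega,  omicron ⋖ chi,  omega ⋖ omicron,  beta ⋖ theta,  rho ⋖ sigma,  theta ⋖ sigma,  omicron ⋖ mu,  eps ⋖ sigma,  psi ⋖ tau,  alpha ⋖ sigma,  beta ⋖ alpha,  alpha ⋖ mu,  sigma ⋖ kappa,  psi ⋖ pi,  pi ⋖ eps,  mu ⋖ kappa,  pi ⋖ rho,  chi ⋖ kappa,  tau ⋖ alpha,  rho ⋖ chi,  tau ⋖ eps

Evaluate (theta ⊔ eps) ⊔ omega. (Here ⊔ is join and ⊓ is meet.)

theta ∨ eps = sigma
sigma ∨ omega = sigma

sigma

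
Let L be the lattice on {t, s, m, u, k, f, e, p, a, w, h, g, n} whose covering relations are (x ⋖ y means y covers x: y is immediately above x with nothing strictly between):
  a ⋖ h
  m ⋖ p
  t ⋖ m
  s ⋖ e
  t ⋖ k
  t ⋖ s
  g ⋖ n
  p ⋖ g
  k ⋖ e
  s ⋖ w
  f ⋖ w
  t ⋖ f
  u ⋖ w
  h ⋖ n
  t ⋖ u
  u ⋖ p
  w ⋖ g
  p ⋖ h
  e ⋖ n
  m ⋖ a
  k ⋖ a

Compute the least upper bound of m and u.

Common upper bounds of {m, u}: g, h, n, p.
The least among these is p.

p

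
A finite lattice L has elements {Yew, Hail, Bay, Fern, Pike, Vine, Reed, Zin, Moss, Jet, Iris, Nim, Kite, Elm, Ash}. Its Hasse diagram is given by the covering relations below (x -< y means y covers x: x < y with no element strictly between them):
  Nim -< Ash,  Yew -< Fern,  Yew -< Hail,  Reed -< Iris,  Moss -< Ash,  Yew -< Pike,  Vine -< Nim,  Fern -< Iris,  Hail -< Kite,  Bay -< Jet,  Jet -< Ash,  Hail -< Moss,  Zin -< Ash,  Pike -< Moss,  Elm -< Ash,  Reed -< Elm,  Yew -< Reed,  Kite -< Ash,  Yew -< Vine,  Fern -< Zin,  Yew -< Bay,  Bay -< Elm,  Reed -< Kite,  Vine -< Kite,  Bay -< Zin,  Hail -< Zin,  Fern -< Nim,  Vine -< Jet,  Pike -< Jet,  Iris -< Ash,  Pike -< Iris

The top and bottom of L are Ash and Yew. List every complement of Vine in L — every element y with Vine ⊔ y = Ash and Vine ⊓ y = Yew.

Need y with Vine ∨ y = Ash and Vine ∧ y = Yew.
Checking each element gives: Elm, Iris, Moss, Zin.

Elm, Iris, Moss, Zin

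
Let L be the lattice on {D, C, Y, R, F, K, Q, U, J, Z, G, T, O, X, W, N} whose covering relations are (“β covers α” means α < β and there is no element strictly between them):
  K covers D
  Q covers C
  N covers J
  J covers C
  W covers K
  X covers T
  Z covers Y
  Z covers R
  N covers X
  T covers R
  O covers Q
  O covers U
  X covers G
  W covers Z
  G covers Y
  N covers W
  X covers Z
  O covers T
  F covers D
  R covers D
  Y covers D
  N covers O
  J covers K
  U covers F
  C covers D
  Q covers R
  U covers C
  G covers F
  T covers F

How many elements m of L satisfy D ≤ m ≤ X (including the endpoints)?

8

The interval [D, X] = {D, F, G, R, T, X, Y, Z}, which has 8 elements.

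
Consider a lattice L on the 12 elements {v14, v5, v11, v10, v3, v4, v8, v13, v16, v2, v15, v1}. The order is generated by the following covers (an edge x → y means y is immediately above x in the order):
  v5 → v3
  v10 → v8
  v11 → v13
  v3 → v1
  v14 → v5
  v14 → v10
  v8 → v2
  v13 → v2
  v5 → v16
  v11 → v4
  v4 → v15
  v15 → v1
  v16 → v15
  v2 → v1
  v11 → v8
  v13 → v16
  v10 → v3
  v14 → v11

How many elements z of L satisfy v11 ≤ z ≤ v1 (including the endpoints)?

8

The interval [v11, v1] = {v1, v11, v13, v15, v16, v2, v4, v8}, which has 8 elements.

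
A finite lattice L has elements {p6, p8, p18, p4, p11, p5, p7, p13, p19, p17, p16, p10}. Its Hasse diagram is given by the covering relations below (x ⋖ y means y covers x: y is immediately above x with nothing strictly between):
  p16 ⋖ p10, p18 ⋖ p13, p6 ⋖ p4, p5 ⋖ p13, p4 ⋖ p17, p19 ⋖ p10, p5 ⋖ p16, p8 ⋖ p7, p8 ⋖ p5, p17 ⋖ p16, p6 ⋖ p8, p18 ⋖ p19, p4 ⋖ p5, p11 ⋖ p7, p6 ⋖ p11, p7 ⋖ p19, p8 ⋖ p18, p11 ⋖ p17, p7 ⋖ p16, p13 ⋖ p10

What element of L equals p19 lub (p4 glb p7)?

p4 ∧ p7 = p6
p19 ∨ p6 = p19

p19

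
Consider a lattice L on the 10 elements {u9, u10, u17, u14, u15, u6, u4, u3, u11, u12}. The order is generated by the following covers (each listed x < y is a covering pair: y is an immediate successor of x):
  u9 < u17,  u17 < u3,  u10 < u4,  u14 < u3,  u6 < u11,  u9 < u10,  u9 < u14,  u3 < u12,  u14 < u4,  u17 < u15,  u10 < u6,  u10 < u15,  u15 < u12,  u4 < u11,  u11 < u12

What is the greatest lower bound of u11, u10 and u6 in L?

u10

Common lower bounds of {u11, u10, u6}: u10, u9.
The greatest among these is u10.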